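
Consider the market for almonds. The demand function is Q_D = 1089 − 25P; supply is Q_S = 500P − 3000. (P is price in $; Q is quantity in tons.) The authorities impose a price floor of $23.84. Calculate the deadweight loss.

$3381.63

In inverse form: demand P = 43.56 − 0.04Q, supply P = 6 + 0.002Q.
Competitive equilibrium: 43.56 − 0.04Q = 6 + 0.002Q → Q* = 894.2857, P* = 7.7886.
At the floor P = 23.84, quantity demanded = (43.56 − 23.84)/0.04 = 493.
Sellers' marginal cost at Q' = 493: 6 + 0.002·493 = 6.986.
ΔQ = 894.2857 − 493 = 401.2857; wedge = 23.84 − 6.986 = 16.854.
The triangle = ½ × 401.2857 × 16.854 = $3381.63.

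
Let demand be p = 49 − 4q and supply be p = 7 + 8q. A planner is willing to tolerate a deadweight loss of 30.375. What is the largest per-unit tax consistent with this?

27

Competitive equilibrium: 49 − 4q = 7 + 8q → q* = 3.5, p* = 35.
A tax t gives Δq = t/12 and wedge t, so DWL = t²/24.
t²/24 = 30.375 → t² = 729 → t = 27.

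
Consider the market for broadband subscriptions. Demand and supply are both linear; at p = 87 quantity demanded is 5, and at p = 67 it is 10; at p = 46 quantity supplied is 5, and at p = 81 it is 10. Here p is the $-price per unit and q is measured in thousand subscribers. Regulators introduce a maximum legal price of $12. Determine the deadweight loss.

$405.31 thousand

Demand slope = (67 − 87)/(10 − 5) = −4, so p = 107 − 4q.
Supply slope = (81 − 46)/(10 − 5) = 7, so p = 11 + 7q.
Competitive equilibrium: 107 − 4q = 11 + 7q → q* = 8.7273, p* = 72.0909.
At the ceiling p = 12, quantity supplied = (12 − 11)/7 = 0.1429.
Willingness to pay at q' = 0.1429: 107 − 4·0.1429 = 106.4284.
Δq = 8.7273 − 0.1429 = 8.5844; wedge = 106.4284 − 12 = 94.4284.
Welfare loss = ½ × 8.5844 × 94.4284 = $405.31 thousand.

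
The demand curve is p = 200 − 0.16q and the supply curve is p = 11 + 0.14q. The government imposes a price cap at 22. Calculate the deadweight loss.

Competitive equilibrium: 200 − 0.16q = 11 + 0.14q → q* = 630, p* = 99.2.
At the ceiling p = 22, quantity supplied = (22 − 11)/0.14 = 78.57143.
Willingness to pay at q' = 78.57143: 200 − 0.16·78.57143 = 187.42857.
Δq = 630 − 78.57143 = 551.42857; wedge = 187.42857 − 22 = 165.42857.
DWL = ½ × 551.42857 × 165.42857 = 45611.02.

45611.02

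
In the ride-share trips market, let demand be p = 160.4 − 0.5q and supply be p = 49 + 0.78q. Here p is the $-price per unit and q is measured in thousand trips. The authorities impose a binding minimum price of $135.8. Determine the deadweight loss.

Competitive equilibrium: 160.4 − 0.5q = 49 + 0.78q → q* = 87.0313, p* = 116.8844.
At the floor p = 135.8, quantity demanded = (160.4 − 135.8)/0.5 = 49.2.
Sellers' marginal cost at q' = 49.2: 49 + 0.78·49.2 = 87.376.
Δq = 87.0313 − 49.2 = 37.8313; wedge = 135.8 − 87.376 = 48.424.
DWL = ½ × 37.8313 × 48.424 = $915.97 thousand.

$915.97 thousand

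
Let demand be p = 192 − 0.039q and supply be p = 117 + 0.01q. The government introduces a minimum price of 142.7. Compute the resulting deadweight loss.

1740.17

Competitive equilibrium: 192 − 0.039q = 117 + 0.01q → q* = 1530.6122, p* = 132.3061.
At the floor p = 142.7, quantity demanded = (192 − 142.7)/0.039 = 1264.1026.
Sellers' marginal cost at q' = 1264.1026: 117 + 0.01·1264.1026 = 129.641.
Δq = 1530.6122 − 1264.1026 = 266.5096; wedge = 142.7 − 129.641 = 13.059.
Welfare loss = ½ × 266.5096 × 13.059 = 1740.17.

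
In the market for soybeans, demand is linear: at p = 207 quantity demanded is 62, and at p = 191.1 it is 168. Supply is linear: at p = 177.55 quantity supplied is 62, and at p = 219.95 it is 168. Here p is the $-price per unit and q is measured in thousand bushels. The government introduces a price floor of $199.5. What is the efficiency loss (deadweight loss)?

$3.46 thousand

Demand slope = (191.1 − 207)/(168 − 62) = −0.15, so p = 216.3 − 0.15q.
Supply slope = (219.95 − 177.55)/(168 − 62) = 0.4, so p = 152.75 + 0.4q.
Competitive equilibrium: 216.3 − 0.15q = 152.75 + 0.4q → q* = 115.5455, p* = 198.9682.
At the floor p = 199.5, quantity demanded = (216.3 − 199.5)/0.15 = 112.
Sellers' marginal cost at q' = 112: 152.75 + 0.4·112 = 197.55.
Δq = 115.5455 − 112 = 3.5455; wedge = 199.5 − 197.55 = 1.95.
Welfare loss = ½ × 3.5455 × 1.95 = $3.46 thousand.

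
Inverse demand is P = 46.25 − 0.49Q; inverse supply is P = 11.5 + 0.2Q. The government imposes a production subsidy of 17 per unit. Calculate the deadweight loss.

209.42

Competitive equilibrium: 46.25 − 0.49Q = 11.5 + 0.2Q → Q* = 50.3623, P* = 21.5725.
The subsidy lowers effective supply by 17: P = 0.2Q − 5.5.
New quantity: 46.25 − 0.49Q = 0.2Q − 5.5 → Q' = 75.
Overproduction ΔQ = 75 − 50.3623 = 24.6377; wedge = subsidy = 17.
Deadweight loss = ½ × 24.6377 × 17 = 209.42.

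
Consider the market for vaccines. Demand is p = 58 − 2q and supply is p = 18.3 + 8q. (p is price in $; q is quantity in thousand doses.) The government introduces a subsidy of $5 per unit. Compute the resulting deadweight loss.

Competitive equilibrium: 58 − 2q = 18.3 + 8q → q* = 3.97, p* = 50.06.
The subsidy lowers effective supply by 5: p = 13.3 + 8q.
New quantity: 58 − 2q = 13.3 + 8q → q' = 4.47.
Overproduction Δq = 4.47 − 3.97 = 0.5; wedge = subsidy = 5.
DWL = ½ × 0.5 × 5 = $1.25 thousand.

$1.25 thousand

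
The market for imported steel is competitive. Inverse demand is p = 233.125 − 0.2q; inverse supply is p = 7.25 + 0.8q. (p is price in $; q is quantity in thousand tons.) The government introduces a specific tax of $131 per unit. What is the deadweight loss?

Competitive equilibrium: 233.125 − 0.2q = 7.25 + 0.8q → q* = 225.875, p* = 187.95.
With the tax, the buyer price exceeds the seller price by 131: (233.125 − 0.2q) − (7.25 + 0.8q) = 131 → q' = 94.875.
Δq = 225.875 − 94.875 = 131; the wedge equals the tax, 131.
DWL = ½ × 131 × 131 = $8580.50 thousand.

$8580.50 thousand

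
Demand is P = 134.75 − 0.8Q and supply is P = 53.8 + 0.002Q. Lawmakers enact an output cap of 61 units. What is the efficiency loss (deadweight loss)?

639.52

Competitive equilibrium: 134.75 − 0.8Q = 53.8 + 0.002Q → Q* = 100.9352, P* = 54.0019.
At Q = 61: demand price = 134.75 − 0.8·61 = 85.95; supply price = 53.8 + 0.002·61 = 53.922.
ΔQ = 100.9352 − 61 = 39.9352; wedge = 85.95 − 53.922 = 32.028.
DWL = ½ × 39.9352 × 32.028 = 639.52.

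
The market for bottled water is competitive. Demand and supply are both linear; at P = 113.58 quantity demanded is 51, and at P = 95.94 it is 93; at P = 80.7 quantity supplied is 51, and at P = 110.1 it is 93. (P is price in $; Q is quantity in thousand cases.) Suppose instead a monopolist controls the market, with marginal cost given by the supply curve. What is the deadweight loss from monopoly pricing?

Demand slope = (95.94 − 113.58)/(93 − 51) = −0.42, so P = 135 − 0.42Q.
Supply slope = (110.1 − 80.7)/(93 − 51) = 0.7, so P = 45 + 0.7Q.
Competitive equilibrium: 135 − 0.42Q = 45 + 0.7Q → Q* = 80.3571, P* = 101.25.
Marginal revenue: MR = 135 − 0.84Q. Set MR = MC: 135 − 0.84Q = 45 + 0.7Q → Q_m = 58.4416.
Price P_m = 135 − 0.42·58.4416 = 110.4545; MC(Q_m) = 45 + 0.7·58.4416 = 85.9091.
Competitive Q* = 80.3571, so ΔQ = 21.9155; wedge = 110.4545 − 85.9091 = 24.5454.
The triangle = ½ × 21.9155 × 24.5454 = $268.96 thousand.

$268.96 thousand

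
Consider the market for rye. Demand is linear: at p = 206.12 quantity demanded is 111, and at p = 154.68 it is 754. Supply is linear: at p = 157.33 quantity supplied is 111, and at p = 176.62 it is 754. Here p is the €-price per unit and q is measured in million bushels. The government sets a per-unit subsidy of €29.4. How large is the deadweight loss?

Demand slope = (154.68 − 206.12)/(754 − 111) = −0.08, so p = 215 − 0.08q.
Supply slope = (176.62 − 157.33)/(754 − 111) = 0.03, so p = 154 + 0.03q.
Competitive equilibrium: 215 − 0.08q = 154 + 0.03q → q* = 554.5455, p* = 170.6364.
The subsidy lowers effective supply by 29.4: p = 124.6 + 0.03q.
New quantity: 215 − 0.08q = 124.6 + 0.03q → q' = 821.8182.
Overproduction Δq = 821.8182 − 554.5455 = 267.2727; wedge = subsidy = 29.4.
DWL = ½ × 267.2727 × 29.4 = €3928.91 million.

€3928.91 million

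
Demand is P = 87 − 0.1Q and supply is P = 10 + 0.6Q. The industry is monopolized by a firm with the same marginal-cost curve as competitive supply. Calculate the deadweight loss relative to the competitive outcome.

66.17

Competitive equilibrium: 87 − 0.1Q = 10 + 0.6Q → Q* = 110, P* = 76.
Marginal revenue: MR = 87 − 0.2Q. Set MR = MC: 87 − 0.2Q = 10 + 0.6Q → Q_m = 96.25.
Price P_m = 87 − 0.1·96.25 = 77.375; MC(Q_m) = 10 + 0.6·96.25 = 67.75.
Competitive Q* = 110, so ΔQ = 13.75; wedge = 77.375 − 67.75 = 9.625.
The triangle = ½ × 13.75 × 9.625 = 66.17.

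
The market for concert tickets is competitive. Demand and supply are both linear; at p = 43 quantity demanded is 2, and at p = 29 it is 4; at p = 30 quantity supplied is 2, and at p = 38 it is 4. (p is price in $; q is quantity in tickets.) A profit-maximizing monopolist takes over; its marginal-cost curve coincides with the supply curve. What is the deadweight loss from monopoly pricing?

$8.42

Demand slope = (29 − 43)/(4 − 2) = −7, so p = 57 − 7q.
Supply slope = (38 − 30)/(4 − 2) = 4, so p = 22 + 4q.
Competitive equilibrium: 57 − 7q = 22 + 4q → q* = 3.1818, p* = 34.7273.
Marginal revenue: MR = 57 − 14q. Set MR = MC: 57 − 14q = 22 + 4q → q_m = 1.9444.
Price p_m = 57 − 7·1.9444 = 43.3892; MC(q_m) = 22 + 4·1.9444 = 29.7776.
Competitive q* = 3.1818, so Δq = 1.2374; wedge = 43.3892 − 29.7776 = 13.6116.
DWL = ½ × 1.2374 × 13.6116 = $8.42.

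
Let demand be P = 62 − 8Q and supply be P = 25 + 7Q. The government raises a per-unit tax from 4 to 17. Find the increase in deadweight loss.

Competitive equilibrium: 62 − 8Q = 25 + 7Q → Q* = 2.4667, P* = 42.2667.
For a per-unit tax t: ΔQ = t/15, so DWL = ½·t·(t/15) = t²/30.
At t = 4: DWL = 0.533. At t = 17: DWL = 9.633.
Increase = 9.633 − 0.533 = 9.10.

9.10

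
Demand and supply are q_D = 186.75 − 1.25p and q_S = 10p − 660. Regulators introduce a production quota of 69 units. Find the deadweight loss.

In inverse form: demand p = 149.4 − 0.8q, supply p = 66 + 0.1q.
Competitive equilibrium: 149.4 − 0.8q = 66 + 0.1q → q* = 92.6667, p* = 75.2667.
At q = 69: demand price = 149.4 − 0.8·69 = 94.2; supply price = 66 + 0.1·69 = 72.9.
Δq = 92.6667 − 69 = 23.6667; wedge = 94.2 − 72.9 = 21.3.
Deadweight loss = ½ × 23.6667 × 21.3 = 252.05.

252.05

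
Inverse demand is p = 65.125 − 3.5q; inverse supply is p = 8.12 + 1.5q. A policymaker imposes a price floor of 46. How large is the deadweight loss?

88.11

Competitive equilibrium: 65.125 − 3.5q = 8.12 + 1.5q → q* = 11.401, p* = 25.2215.
At the floor p = 46, quantity demanded = (65.125 − 46)/3.5 = 5.4643.
Sellers' marginal cost at q' = 5.4643: 8.12 + 1.5·5.4643 = 16.3165.
Δq = 11.401 − 5.4643 = 5.9367; wedge = 46 − 16.3165 = 29.6835.
The triangle = ½ × 5.9367 × 29.6835 = 88.11.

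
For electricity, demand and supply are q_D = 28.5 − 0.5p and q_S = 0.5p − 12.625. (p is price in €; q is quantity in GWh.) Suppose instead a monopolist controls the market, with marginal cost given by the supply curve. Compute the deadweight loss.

€14

In inverse form: demand p = 57 − 2q, supply p = 25.25 + 2q.
Competitive equilibrium: 57 − 2q = 25.25 + 2q → q* = 7.9375, p* = 41.125.
Marginal revenue: MR = 57 − 4q. Set MR = MC: 57 − 4q = 25.25 + 2q → q_m = 5.2917.
Price p_m = 57 − 2·5.2917 = 46.4166; MC(q_m) = 25.25 + 2·5.2917 = 35.8334.
Competitive q* = 7.9375, so Δq = 2.6458; wedge = 46.4166 − 35.8334 = 10.5832.
Welfare loss = ½ × 2.6458 × 10.5832 = €14.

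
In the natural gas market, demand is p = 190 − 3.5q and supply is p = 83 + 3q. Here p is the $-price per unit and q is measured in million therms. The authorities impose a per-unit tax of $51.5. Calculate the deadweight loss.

$204.02 million

Competitive equilibrium: 190 − 3.5q = 83 + 3q → q* = 16.4615, p* = 132.3846.
With the tax, the buyer price exceeds the seller price by 51.5: (190 − 3.5q) − (83 + 3q) = 51.5 → q' = 8.5385.
Δq = 16.4615 − 8.5385 = 7.923; the wedge equals the tax, 51.5.
Welfare loss = ½ × 7.923 × 51.5 = $204.02 million.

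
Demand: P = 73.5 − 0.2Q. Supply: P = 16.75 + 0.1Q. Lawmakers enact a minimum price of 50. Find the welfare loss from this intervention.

Competitive equilibrium: 73.5 − 0.2Q = 16.75 + 0.1Q → Q* = 189.1667, P* = 35.6667.
At the floor P = 50, quantity demanded = (73.5 − 50)/0.2 = 117.5.
Sellers' marginal cost at Q' = 117.5: 16.75 + 0.1·117.5 = 28.5.
ΔQ = 189.1667 − 117.5 = 71.6667; wedge = 50 − 28.5 = 21.5.
The triangle = ½ × 71.6667 × 21.5 = 770.42.

770.42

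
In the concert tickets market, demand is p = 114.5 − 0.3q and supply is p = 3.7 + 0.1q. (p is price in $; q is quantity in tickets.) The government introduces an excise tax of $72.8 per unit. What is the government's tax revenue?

Competitive equilibrium: 114.5 − 0.3q = 3.7 + 0.1q → q* = 277, p* = 31.4.
With the tax, the buyer price exceeds the seller price by 72.8: (114.5 − 0.3q) − (3.7 + 0.1q) = 72.8 → q' = 95.
Tax revenue = 72.8 × 95 = $6916.

$6916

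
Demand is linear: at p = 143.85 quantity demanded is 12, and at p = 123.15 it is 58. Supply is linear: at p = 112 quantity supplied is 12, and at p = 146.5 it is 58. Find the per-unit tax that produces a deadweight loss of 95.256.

Demand slope = (123.15 − 143.85)/(58 − 12) = −0.45, so p = 149.25 − 0.45q.
Supply slope = (146.5 − 112)/(58 − 12) = 0.75, so p = 103 + 0.75q.
Competitive equilibrium: 149.25 − 0.45q = 103 + 0.75q → q* = 38.5417, p* = 131.9063.
A tax t gives Δq = t/1.2 and wedge t, so DWL = t²/2.4.
t²/2.4 = 95.256 → t² = 228.6144 → t = 15.12.

15.12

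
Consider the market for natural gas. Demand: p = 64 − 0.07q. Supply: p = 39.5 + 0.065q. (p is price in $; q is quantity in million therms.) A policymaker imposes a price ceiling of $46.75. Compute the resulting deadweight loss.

Competitive equilibrium: 64 − 0.07q = 39.5 + 0.065q → q* = 181.4815, p* = 51.2963.
At the ceiling p = 46.75, quantity supplied = (46.75 − 39.5)/0.065 = 111.5385.
Willingness to pay at q' = 111.5385: 64 − 0.07·111.5385 = 56.1923.
Δq = 181.4815 − 111.5385 = 69.943; wedge = 56.1923 − 46.75 = 9.4423.
DWL = ½ × 69.943 × 9.4423 = $330.21 million.

$330.21 million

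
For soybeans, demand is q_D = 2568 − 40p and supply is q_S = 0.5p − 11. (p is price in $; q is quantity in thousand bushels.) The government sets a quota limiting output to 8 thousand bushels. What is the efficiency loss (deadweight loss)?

In inverse form: demand p = 64.2 − 0.025q, supply p = 22 + 2q.
Competitive equilibrium: 64.2 − 0.025q = 22 + 2q → q* = 20.8395, p* = 63.679.
At q = 8: demand price = 64.2 − 0.025·8 = 64; supply price = 22 + 2·8 = 38.
Δq = 20.8395 − 8 = 12.8395; wedge = 64 − 38 = 26.
Deadweight loss = ½ × 12.8395 × 26 = $166.91 thousand.

$166.91 thousand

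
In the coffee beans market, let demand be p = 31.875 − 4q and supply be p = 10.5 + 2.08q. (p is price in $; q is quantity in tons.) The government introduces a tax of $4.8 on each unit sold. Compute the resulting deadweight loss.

$1.89

Competitive equilibrium: 31.875 − 4q = 10.5 + 2.08q → q* = 3.5156, p* = 17.8125.
With the tax, the buyer price exceeds the seller price by 4.8: (31.875 − 4q) − (10.5 + 2.08q) = 4.8 → q' = 2.7262.
Δq = 3.5156 − 2.7262 = 0.7894; the wedge equals the tax, 4.8.
Deadweight loss = ½ × 0.7894 × 4.8 = $1.89.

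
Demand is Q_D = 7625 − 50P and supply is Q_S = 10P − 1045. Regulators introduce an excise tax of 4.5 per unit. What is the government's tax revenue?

In inverse form: demand P = 152.5 − 0.02Q, supply P = 104.5 + 0.1Q.
Competitive equilibrium: 152.5 − 0.02Q = 104.5 + 0.1Q → Q* = 400, P* = 144.5.
With the tax, the buyer price exceeds the seller price by 4.5: (152.5 − 0.02Q) − (104.5 + 0.1Q) = 4.5 → Q' = 362.5.
Tax revenue = 4.5 × 362.5 = 1631.25.

1631.25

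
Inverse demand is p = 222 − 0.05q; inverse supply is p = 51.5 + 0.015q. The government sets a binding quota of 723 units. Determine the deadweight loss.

Competitive equilibrium: 222 − 0.05q = 51.5 + 0.015q → q* = 2623.0769, p* = 90.8462.
At q = 723: demand price = 222 − 0.05·723 = 185.85; supply price = 51.5 + 0.015·723 = 62.345.
Δq = 2623.0769 − 723 = 1900.0769; wedge = 185.85 − 62.345 = 123.505.
Deadweight loss = ½ × 1900.0769 × 123.505 = 117334.50.

117334.50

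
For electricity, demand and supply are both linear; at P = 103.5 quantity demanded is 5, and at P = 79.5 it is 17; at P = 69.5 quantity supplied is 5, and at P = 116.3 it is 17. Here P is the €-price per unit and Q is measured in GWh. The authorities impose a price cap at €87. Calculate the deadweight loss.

€4.80

Demand slope = (79.5 − 103.5)/(17 − 5) = −2, so P = 113.5 − 2Q.
Supply slope = (116.3 − 69.5)/(17 − 5) = 3.9, so P = 50 + 3.9Q.
Competitive equilibrium: 113.5 − 2Q = 50 + 3.9Q → Q* = 10.7627, P* = 91.9746.
At the ceiling P = 87, quantity supplied = (87 − 50)/3.9 = 9.4872.
Willingness to pay at Q' = 9.4872: 113.5 − 2·9.4872 = 94.5256.
ΔQ = 10.7627 − 9.4872 = 1.2755; wedge = 94.5256 − 87 = 7.5256.
DWL = ½ × 1.2755 × 7.5256 = €4.80.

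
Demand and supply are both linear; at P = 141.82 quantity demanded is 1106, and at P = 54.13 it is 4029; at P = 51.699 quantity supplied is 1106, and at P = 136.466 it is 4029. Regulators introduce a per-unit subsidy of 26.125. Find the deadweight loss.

5784.03

Demand slope = (54.13 − 141.82)/(4029 − 1106) = −0.03, so P = 175 − 0.03Q.
Supply slope = (136.466 − 51.699)/(4029 − 1106) = 0.029, so P = 19.625 + 0.029Q.
Competitive equilibrium: 175 − 0.03Q = 19.625 + 0.029Q → Q* = 2633.4746, P* = 95.9958.
The subsidy lowers effective supply by 26.125: P = 0.029Q − 6.5.
New quantity: 175 − 0.03Q = 0.029Q − 6.5 → Q' = 3076.2712.
Overproduction ΔQ = 3076.2712 − 2633.4746 = 442.7966; wedge = subsidy = 26.125.
DWL = ½ × 442.7966 × 26.125 = 5784.03.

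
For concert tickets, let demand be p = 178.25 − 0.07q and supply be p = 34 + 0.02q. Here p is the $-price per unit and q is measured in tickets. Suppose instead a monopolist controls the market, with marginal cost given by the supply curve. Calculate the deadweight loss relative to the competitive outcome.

$22126.63

Competitive equilibrium: 178.25 − 0.07q = 34 + 0.02q → q* = 1602.77778, p* = 66.05556.
Marginal revenue: MR = 178.25 − 0.14q. Set MR = MC: 178.25 − 0.14q = 34 + 0.02q → q_m = 901.5625.
Price p_m = 178.25 − 0.07·901.5625 = 115.14063; MC(q_m) = 34 + 0.02·901.5625 = 52.03125.
Competitive q* = 1602.77778, so Δq = 701.21528; wedge = 115.14063 − 52.03125 = 63.10938.
The triangle = ½ × 701.21528 × 63.10938 = $22126.63.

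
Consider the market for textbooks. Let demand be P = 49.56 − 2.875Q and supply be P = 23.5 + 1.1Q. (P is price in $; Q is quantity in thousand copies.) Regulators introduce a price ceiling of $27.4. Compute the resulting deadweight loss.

Competitive equilibrium: 49.56 − 2.875Q = 23.5 + 1.1Q → Q* = 6.556, P* = 30.7116.
At the ceiling P = 27.4, quantity supplied = (27.4 − 23.5)/1.1 = 3.5455.
Willingness to pay at Q' = 3.5455: 49.56 − 2.875·3.5455 = 39.3667.
ΔQ = 6.556 − 3.5455 = 3.0105; wedge = 39.3667 − 27.4 = 11.9667.
DWL = ½ × 3.0105 × 11.9667 = $18.01 thousand.

$18.01 thousand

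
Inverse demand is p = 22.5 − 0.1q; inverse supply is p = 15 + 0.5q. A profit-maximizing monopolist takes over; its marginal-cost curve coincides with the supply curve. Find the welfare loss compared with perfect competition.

0.96

Competitive equilibrium: 22.5 − 0.1q = 15 + 0.5q → q* = 12.5, p* = 21.25.
Marginal revenue: MR = 22.5 − 0.2q. Set MR = MC: 22.5 − 0.2q = 15 + 0.5q → q_m = 10.7143.
Price p_m = 22.5 − 0.1·10.7143 = 21.4286; MC(q_m) = 15 + 0.5·10.7143 = 20.3572.
Competitive q* = 12.5, so Δq = 1.7857; wedge = 21.4286 − 20.3572 = 1.0714.
Deadweight loss = ½ × 1.7857 × 1.0714 = 0.96.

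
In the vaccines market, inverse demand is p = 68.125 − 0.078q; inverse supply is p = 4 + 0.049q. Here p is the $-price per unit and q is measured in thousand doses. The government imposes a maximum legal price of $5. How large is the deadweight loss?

Competitive equilibrium: 68.125 − 0.078q = 4 + 0.049q → q* = 504.92126, p* = 28.74114.
At the ceiling p = 5, quantity supplied = (5 − 4)/0.049 = 20.40816.
Willingness to pay at q' = 20.40816: 68.125 − 0.078·20.40816 = 66.53316.
Δq = 504.92126 − 20.40816 = 484.5131; wedge = 66.53316 − 5 = 61.53316.
DWL = ½ × 484.5131 × 61.53316 = $14906.81 thousand.

$14906.81 thousand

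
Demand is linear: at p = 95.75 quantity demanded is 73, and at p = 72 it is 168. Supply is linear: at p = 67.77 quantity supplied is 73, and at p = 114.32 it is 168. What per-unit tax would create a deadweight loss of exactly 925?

37

Demand slope = (72 − 95.75)/(168 − 73) = −0.25, so p = 114 − 0.25q.
Supply slope = (114.32 − 67.77)/(168 − 73) = 0.49, so p = 32 + 0.49q.
Competitive equilibrium: 114 − 0.25q = 32 + 0.49q → q* = 110.8108, p* = 86.2973.
A tax t gives Δq = t/0.74 and wedge t, so DWL = t²/1.48.
t²/1.48 = 925 → t² = 1369 → t = 37.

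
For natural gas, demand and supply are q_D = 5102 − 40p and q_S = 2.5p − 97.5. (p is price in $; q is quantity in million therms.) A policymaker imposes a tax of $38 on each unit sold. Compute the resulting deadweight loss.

$1698.82 million

In inverse form: demand p = 127.55 − 0.025q, supply p = 39 + 0.4q.
Competitive equilibrium: 127.55 − 0.025q = 39 + 0.4q → q* = 208.3529, p* = 122.3412.
With the tax, the buyer price exceeds the seller price by 38: (127.55 − 0.025q) − (39 + 0.4q) = 38 → q' = 118.9412.
Δq = 208.3529 − 118.9412 = 89.4117; the wedge equals the tax, 38.
Deadweight loss = ½ × 89.4117 × 38 = $1698.82 million.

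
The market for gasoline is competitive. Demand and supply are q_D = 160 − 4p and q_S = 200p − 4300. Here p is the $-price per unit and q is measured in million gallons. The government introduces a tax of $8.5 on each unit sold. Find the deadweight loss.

In inverse form: demand p = 40 − 0.25q, supply p = 21.5 + 0.005q.
Competitive equilibrium: 40 − 0.25q = 21.5 + 0.005q → q* = 72.549, p* = 21.8627.
With the tax, the buyer price exceeds the seller price by 8.5: (40 − 0.25q) − (21.5 + 0.005q) = 8.5 → q' = 39.2157.
Δq = 72.549 − 39.2157 = 33.3333; the wedge equals the tax, 8.5.
Welfare loss = ½ × 33.3333 × 8.5 = $141.67 million.

$141.67 million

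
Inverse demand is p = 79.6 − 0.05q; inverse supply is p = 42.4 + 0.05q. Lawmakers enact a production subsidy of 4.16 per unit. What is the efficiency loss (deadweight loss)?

86.528

Competitive equilibrium: 79.6 − 0.05q = 42.4 + 0.05q → q* = 372, p* = 61.
The subsidy lowers effective supply by 4.16: p = 38.24 + 0.05q.
New quantity: 79.6 − 0.05q = 38.24 + 0.05q → q' = 413.6.
Overproduction Δq = 413.6 − 372 = 41.6; wedge = subsidy = 4.16.
The triangle = ½ × 41.6 × 4.16 = 86.528.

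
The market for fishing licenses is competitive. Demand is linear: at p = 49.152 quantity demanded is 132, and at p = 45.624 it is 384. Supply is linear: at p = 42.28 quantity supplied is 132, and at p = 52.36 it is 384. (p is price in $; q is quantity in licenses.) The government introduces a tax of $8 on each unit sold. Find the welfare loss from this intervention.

Demand slope = (45.624 − 49.152)/(384 − 132) = −0.014, so p = 51 − 0.014q.
Supply slope = (52.36 − 42.28)/(384 − 132) = 0.04, so p = 37 + 0.04q.
Competitive equilibrium: 51 − 0.014q = 37 + 0.04q → q* = 259.2593, p* = 47.3704.
With the tax, the buyer price exceeds the seller price by 8: (51 − 0.014q) − (37 + 0.04q) = 8 → q' = 111.1111.
Δq = 259.2593 − 111.1111 = 148.1482; the wedge equals the tax, 8.
Deadweight loss = ½ × 148.1482 × 8 = $592.59.

$592.59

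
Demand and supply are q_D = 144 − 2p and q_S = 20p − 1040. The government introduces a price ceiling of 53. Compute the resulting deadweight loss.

In inverse form: demand p = 72 − 0.5q, supply p = 52 + 0.05q.
Competitive equilibrium: 72 − 0.5q = 52 + 0.05q → q* = 36.3636, p* = 53.8182.
At the ceiling p = 53, quantity supplied = (53 − 52)/0.05 = 20.
Willingness to pay at q' = 20: 72 − 0.5·20 = 62.
Δq = 36.3636 − 20 = 16.3636; wedge = 62 − 53 = 9.
Deadweight loss = ½ × 16.3636 × 9 = 73.64.

73.64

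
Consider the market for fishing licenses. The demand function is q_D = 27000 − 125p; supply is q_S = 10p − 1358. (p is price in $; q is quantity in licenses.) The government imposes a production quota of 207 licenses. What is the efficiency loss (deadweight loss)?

$15490.41

In inverse form: demand p = 216 − 0.008q, supply p = 135.8 + 0.1q.
Competitive equilibrium: 216 − 0.008q = 135.8 + 0.1q → q* = 742.5926, p* = 210.0593.
At q = 207: demand price = 216 − 0.008·207 = 214.344; supply price = 135.8 + 0.1·207 = 156.5.
Δq = 742.5926 − 207 = 535.5926; wedge = 214.344 − 156.5 = 57.844.
DWL = ½ × 535.5926 × 57.844 = $15490.41.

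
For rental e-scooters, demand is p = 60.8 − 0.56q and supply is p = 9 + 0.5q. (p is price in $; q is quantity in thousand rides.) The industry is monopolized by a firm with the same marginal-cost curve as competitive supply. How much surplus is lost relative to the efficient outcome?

$151.24 thousand

Competitive equilibrium: 60.8 − 0.56q = 9 + 0.5q → q* = 48.8679, p* = 33.434.
Marginal revenue: MR = 60.8 − 1.12q. Set MR = MC: 60.8 − 1.12q = 9 + 0.5q → q_m = 31.9753.
Price p_m = 60.8 − 0.56·31.9753 = 42.8938; MC(q_m) = 9 + 0.5·31.9753 = 24.9877.
Competitive q* = 48.8679, so Δq = 16.8926; wedge = 42.8938 − 24.9877 = 17.9061.
Deadweight loss = ½ × 16.8926 × 17.9061 = $151.24 thousand.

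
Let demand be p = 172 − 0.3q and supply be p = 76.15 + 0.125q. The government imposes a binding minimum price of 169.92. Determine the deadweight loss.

Competitive equilibrium: 172 − 0.3q = 76.15 + 0.125q → q* = 225.5294, p* = 104.3412.
At the floor p = 169.92, quantity demanded = (172 − 169.92)/0.3 = 6.9333.
Sellers' marginal cost at q' = 6.9333: 76.15 + 0.125·6.9333 = 77.0167.
Δq = 225.5294 − 6.9333 = 218.5961; wedge = 169.92 − 77.0167 = 92.9033.
Welfare loss = ½ × 218.5961 × 92.9033 = 10154.15.

10154.15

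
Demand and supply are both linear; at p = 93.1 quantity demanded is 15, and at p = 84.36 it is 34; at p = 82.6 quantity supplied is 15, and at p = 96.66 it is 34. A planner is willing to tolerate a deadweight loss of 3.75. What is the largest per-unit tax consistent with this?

3

Demand slope = (84.36 − 93.1)/(34 − 15) = −0.46, so p = 100 − 0.46q.
Supply slope = (96.66 − 82.6)/(34 − 15) = 0.74, so p = 71.5 + 0.74q.
Competitive equilibrium: 100 − 0.46q = 71.5 + 0.74q → q* = 23.75, p* = 89.075.
A tax t gives Δq = t/1.2 and wedge t, so DWL = t²/2.4.
t²/2.4 = 3.75 → t² = 9 → t = 3.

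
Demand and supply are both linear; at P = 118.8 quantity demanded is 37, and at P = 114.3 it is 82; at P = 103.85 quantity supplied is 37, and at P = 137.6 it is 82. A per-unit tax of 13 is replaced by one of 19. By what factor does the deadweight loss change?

2.136

Demand slope = (114.3 − 118.8)/(82 − 37) = −0.1, so P = 122.5 − 0.1Q.
Supply slope = (137.6 − 103.85)/(82 − 37) = 0.75, so P = 76.1 + 0.75Q.
Competitive equilibrium: 122.5 − 0.1Q = 76.1 + 0.75Q → Q* = 54.5882, P* = 117.0412.
For a per-unit tax t: ΔQ = t/0.85, so DWL = ½·t·(t/0.85) = t²/1.7.
At t = 13: DWL = 99.412. At t = 19: DWL = 212.353.
Ratio = (19/13)² = 2.136.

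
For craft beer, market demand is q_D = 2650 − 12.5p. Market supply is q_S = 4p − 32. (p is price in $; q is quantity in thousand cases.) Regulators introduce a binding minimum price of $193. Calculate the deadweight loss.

$23911.58 thousand

In inverse form: demand p = 212 − 0.08q, supply p = 8 + 0.25q.
Competitive equilibrium: 212 − 0.08q = 8 + 0.25q → q* = 618.1818, p* = 162.5455.
At the floor p = 193, quantity demanded = (212 − 193)/0.08 = 237.5.
Sellers' marginal cost at q' = 237.5: 8 + 0.25·237.5 = 67.375.
Δq = 618.1818 − 237.5 = 380.6818; wedge = 193 − 67.375 = 125.625.
DWL = ½ × 380.6818 × 125.625 = $23911.58 thousand.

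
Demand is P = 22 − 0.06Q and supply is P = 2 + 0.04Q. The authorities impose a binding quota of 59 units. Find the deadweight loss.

994.05

Competitive equilibrium: 22 − 0.06Q = 2 + 0.04Q → Q* = 200, P* = 10.
At Q = 59: demand price = 22 − 0.06·59 = 18.46; supply price = 2 + 0.04·59 = 4.36.
ΔQ = 200 − 59 = 141; wedge = 18.46 − 4.36 = 14.1.
Deadweight loss = ½ × 141 × 14.1 = 994.05.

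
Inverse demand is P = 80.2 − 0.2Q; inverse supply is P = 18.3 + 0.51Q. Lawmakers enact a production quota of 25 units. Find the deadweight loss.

Competitive equilibrium: 80.2 − 0.2Q = 18.3 + 0.51Q → Q* = 87.1831, P* = 62.7634.
At Q = 25: demand price = 80.2 − 0.2·25 = 75.2; supply price = 18.3 + 0.51·25 = 31.05.
ΔQ = 87.1831 − 25 = 62.1831; wedge = 75.2 − 31.05 = 44.15.
Deadweight loss = ½ × 62.1831 × 44.15 = 1372.69.

1372.69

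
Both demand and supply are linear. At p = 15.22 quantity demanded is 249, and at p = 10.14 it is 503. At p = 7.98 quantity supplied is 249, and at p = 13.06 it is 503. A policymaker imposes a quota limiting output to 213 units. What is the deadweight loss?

941.78

Demand slope = (10.14 − 15.22)/(503 − 249) = −0.02, so p = 20.2 − 0.02q.
Supply slope = (13.06 − 7.98)/(503 − 249) = 0.02, so p = 3 + 0.02q.
Competitive equilibrium: 20.2 − 0.02q = 3 + 0.02q → q* = 430, p* = 11.6.
At q = 213: demand price = 20.2 − 0.02·213 = 15.94; supply price = 3 + 0.02·213 = 7.26.
Δq = 430 − 213 = 217; wedge = 15.94 − 7.26 = 8.68.
The triangle = ½ × 217 × 8.68 = 941.78.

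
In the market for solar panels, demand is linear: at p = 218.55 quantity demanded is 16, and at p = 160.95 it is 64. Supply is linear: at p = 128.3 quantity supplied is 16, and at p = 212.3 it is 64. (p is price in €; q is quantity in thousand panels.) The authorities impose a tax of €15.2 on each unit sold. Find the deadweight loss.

€39.16 thousand

Demand slope = (160.95 − 218.55)/(64 − 16) = −1.2, so p = 237.75 − 1.2q.
Supply slope = (212.3 − 128.3)/(64 − 16) = 1.75, so p = 100.3 + 1.75q.
Competitive equilibrium: 237.75 − 1.2q = 100.3 + 1.75q → q* = 46.5932, p* = 181.8381.
With the tax, the buyer price exceeds the seller price by 15.2: (237.75 − 1.2q) − (100.3 + 1.75q) = 15.2 → q' = 41.4407.
Δq = 46.5932 − 41.4407 = 5.1525; the wedge equals the tax, 15.2.
DWL = ½ × 5.1525 × 15.2 = €39.16 thousand.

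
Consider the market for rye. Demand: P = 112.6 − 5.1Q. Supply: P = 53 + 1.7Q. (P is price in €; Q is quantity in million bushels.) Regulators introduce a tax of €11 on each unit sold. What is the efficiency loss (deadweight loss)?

€8.90 million

Competitive equilibrium: 112.6 − 5.1Q = 53 + 1.7Q → Q* = 8.7647, P* = 67.9.
With the tax, the buyer price exceeds the seller price by 11: (112.6 − 5.1Q) − (53 + 1.7Q) = 11 → Q' = 7.1471.
ΔQ = 8.7647 − 7.1471 = 1.6176; the wedge equals the tax, 11.
Deadweight loss = ½ × 1.6176 × 11 = €8.90 million.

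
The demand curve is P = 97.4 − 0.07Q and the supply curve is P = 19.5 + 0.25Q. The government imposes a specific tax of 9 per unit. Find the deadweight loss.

126.56

Competitive equilibrium: 97.4 − 0.07Q = 19.5 + 0.25Q → Q* = 243.4375, P* = 80.3594.
With the tax, the buyer price exceeds the seller price by 9: (97.4 − 0.07Q) − (19.5 + 0.25Q) = 9 → Q' = 215.3125.
ΔQ = 243.4375 − 215.3125 = 28.125; the wedge equals the tax, 9.
The triangle = ½ × 28.125 × 9 = 126.56.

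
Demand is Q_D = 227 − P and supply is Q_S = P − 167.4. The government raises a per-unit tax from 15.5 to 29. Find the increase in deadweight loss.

In inverse form: demand P = 227 − Q, supply P = 167.4 + Q.
Competitive equilibrium: 227 − Q = 167.4 + Q → Q* = 29.8, P* = 197.2.
For a per-unit tax t: ΔQ = t/2, so DWL = ½·t·(t/2) = t²/4.
At t = 15.5: DWL = 60.063. At t = 29: DWL = 210.25.
Increase = 210.25 − 60.063 = 150.19.

150.19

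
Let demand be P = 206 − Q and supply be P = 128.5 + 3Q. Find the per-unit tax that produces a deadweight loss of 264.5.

Competitive equilibrium: 206 − Q = 128.5 + 3Q → Q* = 19.375, P* = 186.625.
A tax t gives ΔQ = t/4 and wedge t, so DWL = t²/8.
t²/8 = 264.5 → t² = 2116 → t = 46.

46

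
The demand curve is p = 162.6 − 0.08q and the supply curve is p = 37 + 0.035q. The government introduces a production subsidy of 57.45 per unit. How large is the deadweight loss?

14350.01

Competitive equilibrium: 162.6 − 0.08q = 37 + 0.035q → q* = 1092.1739, p* = 75.2261.
The subsidy lowers effective supply by 57.45: p = 0.035q − 20.45.
New quantity: 162.6 − 0.08q = 0.035q − 20.45 → q' = 1591.7391.
Overproduction Δq = 1591.7391 − 1092.1739 = 499.5652; wedge = subsidy = 57.45.
Welfare loss = ½ × 499.5652 × 57.45 = 14350.01.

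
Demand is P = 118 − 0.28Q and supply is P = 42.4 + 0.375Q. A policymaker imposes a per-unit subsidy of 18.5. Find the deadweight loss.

261.26

Competitive equilibrium: 118 − 0.28Q = 42.4 + 0.375Q → Q* = 115.4198, P* = 85.6824.
The subsidy lowers effective supply by 18.5: P = 23.9 + 0.375Q.
New quantity: 118 − 0.28Q = 23.9 + 0.375Q → Q' = 143.6641.
Overproduction ΔQ = 143.6641 − 115.4198 = 28.2443; wedge = subsidy = 18.5.
DWL = ½ × 28.2443 × 18.5 = 261.26.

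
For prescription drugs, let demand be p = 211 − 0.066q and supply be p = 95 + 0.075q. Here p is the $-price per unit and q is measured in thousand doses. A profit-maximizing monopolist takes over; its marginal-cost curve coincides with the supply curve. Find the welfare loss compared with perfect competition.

$4850.81 thousand

Competitive equilibrium: 211 − 0.066q = 95 + 0.075q → q* = 822.695, p* = 156.7021.
Marginal revenue: MR = 211 − 0.132q. Set MR = MC: 211 − 0.132q = 95 + 0.075q → q_m = 560.3865.
Price p_m = 211 − 0.066·560.3865 = 174.0145; MC(q_m) = 95 + 0.075·560.3865 = 137.029.
Competitive q* = 822.695, so Δq = 262.3085; wedge = 174.0145 − 137.029 = 36.9855.
DWL = ½ × 262.3085 × 36.9855 = $4850.81 thousand.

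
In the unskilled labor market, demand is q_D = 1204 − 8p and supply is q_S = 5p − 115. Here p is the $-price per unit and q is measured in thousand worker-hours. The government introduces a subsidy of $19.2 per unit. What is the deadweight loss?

In inverse form: demand p = 150.5 − 0.125q, supply p = 23 + 0.2q.
Competitive equilibrium: 150.5 − 0.125q = 23 + 0.2q → q* = 392.3077, p* = 101.4615.
The subsidy lowers effective supply by 19.2: p = 3.8 + 0.2q.
New quantity: 150.5 − 0.125q = 3.8 + 0.2q → q' = 451.3846.
Overproduction Δq = 451.3846 − 392.3077 = 59.0769; wedge = subsidy = 19.2.
Deadweight loss = ½ × 59.0769 × 19.2 = $567.14 thousand.

$567.14 thousand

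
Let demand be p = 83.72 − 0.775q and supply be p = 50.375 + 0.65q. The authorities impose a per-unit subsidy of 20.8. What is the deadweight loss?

Competitive equilibrium: 83.72 − 0.775q = 50.375 + 0.65q → q* = 23.4, p* = 65.585.
The subsidy lowers effective supply by 20.8: p = 29.575 + 0.65q.
New quantity: 83.72 − 0.775q = 29.575 + 0.65q → q' = 37.9965.
Overproduction Δq = 37.9965 − 23.4 = 14.5965; wedge = subsidy = 20.8.
The triangle = ½ × 14.5965 × 20.8 = 151.80.

151.80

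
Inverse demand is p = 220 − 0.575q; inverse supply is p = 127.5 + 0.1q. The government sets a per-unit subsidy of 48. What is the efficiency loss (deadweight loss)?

Competitive equilibrium: 220 − 0.575q = 127.5 + 0.1q → q* = 137.037, p* = 141.2037.
The subsidy lowers effective supply by 48: p = 79.5 + 0.1q.
New quantity: 220 − 0.575q = 79.5 + 0.1q → q' = 208.1481.
Overproduction Δq = 208.1481 − 137.037 = 71.1111; wedge = subsidy = 48.
DWL = ½ × 71.1111 × 48 = 1706.67.

1706.67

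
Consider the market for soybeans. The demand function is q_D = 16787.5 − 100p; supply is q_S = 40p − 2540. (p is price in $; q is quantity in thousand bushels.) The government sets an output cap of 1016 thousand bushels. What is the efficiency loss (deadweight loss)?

In inverse form: demand p = 167.875 − 0.01q, supply p = 63.5 + 0.025q.
Competitive equilibrium: 167.875 − 0.01q = 63.5 + 0.025q → q* = 2982.1429, p* = 138.0536.
At q = 1016: demand price = 167.875 − 0.01·1016 = 157.715; supply price = 63.5 + 0.025·1016 = 88.9.
Δq = 2982.1429 − 1016 = 1966.1429; wedge = 157.715 − 88.9 = 68.815.
Welfare loss = ½ × 1966.1429 × 68.815 = $67650.06 thousand.

$67650.06 thousand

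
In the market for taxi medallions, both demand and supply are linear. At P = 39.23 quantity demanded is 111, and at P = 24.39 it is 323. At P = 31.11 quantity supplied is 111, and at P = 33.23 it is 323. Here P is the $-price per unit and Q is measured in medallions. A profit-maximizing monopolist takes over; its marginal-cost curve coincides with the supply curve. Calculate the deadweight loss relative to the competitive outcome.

Demand slope = (24.39 − 39.23)/(323 − 111) = −0.07, so P = 47 − 0.07Q.
Supply slope = (33.23 − 31.11)/(323 − 111) = 0.01, so P = 30 + 0.01Q.
Competitive equilibrium: 47 − 0.07Q = 30 + 0.01Q → Q* = 212.5, P* = 32.125.
Marginal revenue: MR = 47 − 0.14Q. Set MR = MC: 47 − 0.14Q = 30 + 0.01Q → Q_m = 113.3333.
Price P_m = 47 − 0.07·113.3333 = 39.0667; MC(Q_m) = 30 + 0.01·113.3333 = 31.1333.
Competitive Q* = 212.5, so ΔQ = 99.1667; wedge = 39.0667 − 31.1333 = 7.9334.
DWL = ½ × 99.1667 × 7.9334 = $393.36.

$393.36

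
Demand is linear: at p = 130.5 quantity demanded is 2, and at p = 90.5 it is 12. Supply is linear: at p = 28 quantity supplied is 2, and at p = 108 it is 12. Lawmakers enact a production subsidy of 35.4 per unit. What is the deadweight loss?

52.215

Demand slope = (90.5 − 130.5)/(12 − 2) = −4, so p = 138.5 − 4q.
Supply slope = (108 − 28)/(12 − 2) = 8, so p = 12 + 8q.
Competitive equilibrium: 138.5 − 4q = 12 + 8q → q* = 10.5417, p* = 96.3333.
The subsidy lowers effective supply by 35.4: p = 8q − 23.4.
New quantity: 138.5 − 4q = 8q − 23.4 → q' = 13.4917.
Overproduction Δq = 13.4917 − 10.5417 = 2.95; wedge = subsidy = 35.4.
DWL = ½ × 2.95 × 35.4 = 52.215.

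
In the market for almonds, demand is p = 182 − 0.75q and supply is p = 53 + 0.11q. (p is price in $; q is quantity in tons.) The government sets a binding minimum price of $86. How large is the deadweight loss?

Competitive equilibrium: 182 − 0.75q = 53 + 0.11q → q* = 150, p* = 69.5.
At the floor p = 86, quantity demanded = (182 − 86)/0.75 = 128.
Sellers' marginal cost at q' = 128: 53 + 0.11·128 = 67.08.
Δq = 150 − 128 = 22; wedge = 86 − 67.08 = 18.92.
The triangle = ½ × 22 × 18.92 = $208.12.

$208.12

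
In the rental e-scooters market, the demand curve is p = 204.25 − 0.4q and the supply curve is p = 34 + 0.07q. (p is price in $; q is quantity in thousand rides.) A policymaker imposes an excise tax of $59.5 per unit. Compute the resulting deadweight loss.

Competitive equilibrium: 204.25 − 0.4q = 34 + 0.07q → q* = 362.234, p* = 59.3564.
With the tax, the buyer price exceeds the seller price by 59.5: (204.25 − 0.4q) − (34 + 0.07q) = 59.5 → q' = 235.6383.
Δq = 362.234 − 235.6383 = 126.5957; the wedge equals the tax, 59.5.
Welfare loss = ½ × 126.5957 × 59.5 = $3766.22 thousand.

$3766.22 thousand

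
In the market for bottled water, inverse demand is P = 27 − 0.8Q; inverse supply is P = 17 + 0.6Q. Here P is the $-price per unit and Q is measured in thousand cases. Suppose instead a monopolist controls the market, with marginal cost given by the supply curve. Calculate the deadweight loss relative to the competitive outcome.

$4.72 thousand

Competitive equilibrium: 27 − 0.8Q = 17 + 0.6Q → Q* = 7.1429, P* = 21.2857.
Marginal revenue: MR = 27 − 1.6Q. Set MR = MC: 27 − 1.6Q = 17 + 0.6Q → Q_m = 4.5455.
Price P_m = 27 − 0.8·4.5455 = 23.3636; MC(Q_m) = 17 + 0.6·4.5455 = 19.7273.
Competitive Q* = 7.1429, so ΔQ = 2.5974; wedge = 23.3636 − 19.7273 = 3.6363.
The triangle = ½ × 2.5974 × 3.6363 = $4.72 thousand.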